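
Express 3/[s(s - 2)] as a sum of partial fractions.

3/s(s - 2) = P/s + Q/(s - 2). P = 3/(0 - 2) = -3/2, Q = 3/(2 - 0) = 3/2
Result: (-3/2)/s + (3/2)/(s - 2)


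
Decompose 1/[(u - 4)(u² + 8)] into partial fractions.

Cover-up at u = 4: A = 1/(4² + 8) = 1/24. Then B = -A = -1/24, C = -A·(0 + 4) = -1/6
Result: (1/24)/(u - 4) - ((1/24)u + 1/6)/(u² + 8)


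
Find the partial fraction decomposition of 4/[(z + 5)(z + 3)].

4/(z + 5)(z + 3) = α/(z + 5) + β/(z + 3). α = 4/(-5 + 3) = -2, β = 4/(-3 + 5) = 2
Result: -2/(z + 5) + 2/(z + 3)


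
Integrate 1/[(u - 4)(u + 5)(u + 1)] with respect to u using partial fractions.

Cover-up: A = 1/45, B = 1/36, C = -1/20. Decomposition: (1/45)/(u - 4) + (1/36)/(u + 5) - (1/20)/(u + 1). Integrate each term: (1/45) ln|(u - 4)| + (1/36) ln|(u + 5)| - (1/20) ln|(u + 1)| + C


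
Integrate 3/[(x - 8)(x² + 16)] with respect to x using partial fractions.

Cover-up at x=8: α = 3/(8²+16) = 3/80. Coeff matching: β = -3/80, γ = -3/10. Decomposition: (3/80)/(x - 8) - ((3/80)x + 3/10)/(x² + 16). Integrate: linear → ln, quadratic → (1/2)ln + arctan: (3/80) ln|(x - 8)| - (3/160) ln(x² + 16) - (3/40) arctan(x/4) + C


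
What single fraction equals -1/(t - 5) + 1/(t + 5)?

Common denominator (t - 5)(t + 5). Numerator: -1(t + 5) + 1(t - 5) = (-t - 5) + (t - 5) = -10
Result: (-10)/[(t - 5)(t + 5)]


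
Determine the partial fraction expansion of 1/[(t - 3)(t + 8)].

1/(t - 3)(t + 8) = α/(t - 3) + β/(t + 8). α = 1/(3 + 8) = 1/11, β = 1/(-8 - 3) = -1/11
Result: (1/11)/(t - 3) - (1/11)/(t + 8)


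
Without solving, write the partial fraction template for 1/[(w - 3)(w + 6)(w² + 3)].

Two linear + quadratic: P/(w - 3) + Q/(w + 6) + (Rw + S)/(w² + 3)


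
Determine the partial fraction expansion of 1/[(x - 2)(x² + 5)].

Cover-up at x = 2: α = 1/(2² + 5) = 1/9. Then β = -α = -1/9, γ = -α·(0 + 2) = -2/9
Result: (1/9)/(x - 2) - ((1/9)x + 2/9)/(x² + 5)


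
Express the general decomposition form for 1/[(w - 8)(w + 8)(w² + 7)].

Two linear + quadratic: A/(w - 8) + B/(w + 8) + (Cw + D)/(w² + 7)


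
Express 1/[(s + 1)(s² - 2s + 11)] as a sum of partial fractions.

Cover-up at s = -1: α = 1/((-1)² - 2·(-1) + 11) = 1/14. Then β = -α = -1/14, γ = -α·(-2 - 1) = 3/14
Result: (1/14)/(s + 1) - ((1/14)s - 3/14)/(s² - 2s + 11)


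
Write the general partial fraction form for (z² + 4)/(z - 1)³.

Repeated linear factor (power 3): A/(z - 1) + B/(z - 1)² + C/(z - 1)³


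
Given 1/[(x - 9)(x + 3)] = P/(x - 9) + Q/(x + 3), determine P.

Cover-up at x = 9: P = 1/(9 + 3) = 1/12


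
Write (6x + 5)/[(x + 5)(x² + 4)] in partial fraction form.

At x=-5: A = (6·(-5) + 5)/((-5)² + 4) = -25/29. B = -A = 25/29, C = 6 - (-5)·A = 49/29
Result: (-25/29)/(x + 5) + ((25/29)x + 49/29)/(x² + 4)


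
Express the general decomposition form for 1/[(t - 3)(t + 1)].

Distinct linear factors: A/(t - 3) + B/(t + 1)


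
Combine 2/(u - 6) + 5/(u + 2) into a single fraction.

Common denominator (u - 6)(u + 2). Numerator: 2(u + 2) + 5(u - 6) = (2u + 4) + (5u - 30) = 7u - 26
Result: (7u - 26)/[(u - 6)(u + 2)]


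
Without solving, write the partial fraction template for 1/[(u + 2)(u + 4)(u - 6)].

Three distinct linear factors: P/(u + 2) + Q/(u + 4) + R/(u - 6)


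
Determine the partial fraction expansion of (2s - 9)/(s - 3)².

(2s - 9) = A(s - 3) + B. At s = 3: B = 2·3 - 9 = -3. Coeff of s: A = 2
Result: 2/(s - 3) - 3/(s - 3)²


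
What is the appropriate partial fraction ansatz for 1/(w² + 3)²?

Repeated quadratic factor: (αw + β)/(w² + 3) + (γw + δ)/(w² + 3)²


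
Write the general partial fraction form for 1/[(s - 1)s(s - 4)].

Three distinct linear factors: A/(s - 1) + B/s + C/(s - 4)


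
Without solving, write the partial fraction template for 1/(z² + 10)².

Repeated quadratic factor: (αz + β)/(z² + 10) + (γz + δ)/(z² + 10)²


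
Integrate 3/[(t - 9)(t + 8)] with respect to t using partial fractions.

Decompose: 3/[(t - 9)(t + 8)] = (3/17)/(t - 9) - (3/17)/(t + 8). Integrate each term: (3/17) ln|(t - 9)| - (3/17) ln|(t + 8)| + C


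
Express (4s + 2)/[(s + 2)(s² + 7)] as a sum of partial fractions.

At s=-2: α = (4·(-2) + 2)/((-2)² + 7) = -6/11. β = -α = 6/11, γ = 4 - (-2)·α = 32/11
Result: (-6/11)/(s + 2) + ((6/11)s + 32/11)/(s² + 7)


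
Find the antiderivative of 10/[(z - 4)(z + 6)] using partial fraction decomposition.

Decompose: 10/[(z - 4)(z + 6)] = 1/(z - 4) - 1/(z + 6). Integrate each term: ln|(z - 4)| - ln|(z + 6)| + C


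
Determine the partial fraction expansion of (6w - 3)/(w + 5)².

(6w - 3) = A(w + 5) + B. At w = -5: B = 6·(-5) - 3 = -33. Coeff of w: A = 6
Result: 6/(w + 5) - 33/(w + 5)²


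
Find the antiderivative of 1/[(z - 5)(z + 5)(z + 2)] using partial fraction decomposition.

Cover-up: α = 1/70, β = 1/30, γ = -1/21. Decomposition: (1/70)/(z - 5) + (1/30)/(z + 5) - (1/21)/(z + 2). Integrate each term: (1/70) ln|(z - 5)| + (1/30) ln|(z + 5)| - (1/21) ln|(z + 2)| + C


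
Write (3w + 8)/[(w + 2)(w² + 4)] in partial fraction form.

At w=-2: A = (3·(-2) + 8)/((-2)² + 4) = 1/4. B = -A = -1/4, C = 3 - (-2)·A = 7/2
Result: (1/4)/(w + 2) - ((1/4)w - 7/2)/(w² + 4)


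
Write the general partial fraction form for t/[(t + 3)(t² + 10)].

Linear + irreducible quadratic: α/(t + 3) + (βt + γ)/(t² + 10)


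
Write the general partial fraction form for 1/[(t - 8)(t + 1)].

Distinct linear factors: A/(t - 8) + B/(t + 1)


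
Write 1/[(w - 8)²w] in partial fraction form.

Cover-up at w=0: γ = 1/(0 - 8)² = 1/64. Cover-up at w=8: β = 1/(8 - 0) = 1/8. Comparing w² coeff: α = -γ = -1/64
Result: (-1/64)/(w - 8) + (1/8)/(w - 8)² + (1/64)/w


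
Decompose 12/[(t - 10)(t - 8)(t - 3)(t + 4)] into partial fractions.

Using Heaviside cover-up: (3/49)/(t - 10) - (1/10)/(t - 8) + (12/245)/(t - 3) - (1/98)/(t + 4)


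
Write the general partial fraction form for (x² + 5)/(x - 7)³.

Repeated linear factor (power 3): A/(x - 7) + B/(x - 7)² + C/(x - 7)³


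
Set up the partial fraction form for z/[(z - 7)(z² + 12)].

Linear + irreducible quadratic: P/(z - 7) + (Qz + R)/(z² + 12)


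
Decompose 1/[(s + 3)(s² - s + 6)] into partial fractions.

Cover-up at s = -3: A = 1/((-3)² - 1·(-3) + 6) = 1/18. Then B = -A = -1/18, C = -A·(-1 - 3) = 2/9
Result: (1/18)/(s + 3) - ((1/18)s - 2/9)/(s² - s + 6)


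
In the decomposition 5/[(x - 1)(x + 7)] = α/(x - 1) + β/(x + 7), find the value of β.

Cover-up at x = -7: β = 5/(-7 - 1) = -5/8


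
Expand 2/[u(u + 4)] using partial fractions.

2/u(u + 4) = P/u + Q/(u + 4). P = 2/(0 + 4) = 1/2, Q = 2/(-4 - 0) = -1/2
Result: (1/2)/u - (1/2)/(u + 4)


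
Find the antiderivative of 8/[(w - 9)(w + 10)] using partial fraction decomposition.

Decompose: 8/[(w - 9)(w + 10)] = (8/19)/(w - 9) - (8/19)/(w + 10). Integrate each term: (8/19) ln|(w - 9)| - (8/19) ln|(w + 10)| + C


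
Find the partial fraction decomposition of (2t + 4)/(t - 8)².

(2t + 4) = α(t - 8) + β. At t = 8: β = 2·8 + 4 = 20. Coeff of t: α = 2
Result: 2/(t - 8) + 20/(t - 8)²


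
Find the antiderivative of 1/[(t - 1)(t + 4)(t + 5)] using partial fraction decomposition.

Cover-up: α = 1/30, β = -1/5, γ = 1/6. Decomposition: (1/30)/(t - 1) - (1/5)/(t + 4) + (1/6)/(t + 5). Integrate each term: (1/30) ln|(t - 1)| - (1/5) ln|(t + 4)| + (1/6) ln|(t + 5)| + C


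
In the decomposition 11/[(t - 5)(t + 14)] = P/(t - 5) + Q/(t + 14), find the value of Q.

Cover-up at t = -14: Q = 11/(-14 - 5) = -11/19


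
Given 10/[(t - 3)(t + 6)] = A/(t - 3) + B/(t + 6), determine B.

Cover-up at t = -6: B = 10/(-6 - 3) = -10/9


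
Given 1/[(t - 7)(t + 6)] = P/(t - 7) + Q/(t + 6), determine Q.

Cover-up at t = -6: Q = 1/(-6 - 7) = -1/13


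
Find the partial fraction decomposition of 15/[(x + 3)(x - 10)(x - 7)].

Using cover-up method: P = 3/26, Q = 5/13, R = -1/2
Result: (3/26)/(x + 3) + (5/13)/(x - 10) - (1/2)/(x - 7)


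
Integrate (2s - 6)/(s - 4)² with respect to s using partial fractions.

Decompose: α = 2, β = 2·4 - 6 = 2, so (2s - 6)/(s - 4)² = 2/(s - 4) + 2/(s - 4)². Integrate: ∫ α/(s - 4) ds = 2 ln|(s - 4)|; ∫ β/(s - 4)² ds = -2/(s - 4). Sum: 2 ln|(s - 4)| - 2/(s - 4) + C


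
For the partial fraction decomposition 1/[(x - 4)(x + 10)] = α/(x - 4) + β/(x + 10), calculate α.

Cover-up at x = 4: α = 1/(4 + 10) = 1/14


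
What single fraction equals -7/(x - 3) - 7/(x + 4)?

Common denominator (x - 3)(x + 4). Numerator: -7(x + 4) - 7(x - 3) = (-7x - 28) - (7x - 21) = -14x - 7
Result: (-14x - 7)/[(x - 3)(x + 4)]


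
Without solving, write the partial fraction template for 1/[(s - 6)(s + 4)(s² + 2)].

Two linear + quadratic: α/(s - 6) + β/(s + 4) + (γs + δ)/(s² + 2)


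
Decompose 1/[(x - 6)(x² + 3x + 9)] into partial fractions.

Cover-up at x = 6: α = 1/(6² + 3·6 + 9) = 1/63. Then β = -α = -1/63, γ = -α·(3 + 6) = -1/7
Result: (1/63)/(x - 6) - ((1/63)x + 1/7)/(x² + 3x + 9)


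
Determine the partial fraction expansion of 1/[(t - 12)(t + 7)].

1/(t - 12)(t + 7) = A/(t - 12) + B/(t + 7). A = 1/(12 + 7) = 1/19, B = 1/(-7 - 12) = -1/19
Result: (1/19)/(t - 12) - (1/19)/(t + 7)


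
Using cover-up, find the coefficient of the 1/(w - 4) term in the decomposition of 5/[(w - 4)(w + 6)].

Cover (w - 4), set w=4: 5/((w + 6) at w=4) = 5/(10) = 1/2


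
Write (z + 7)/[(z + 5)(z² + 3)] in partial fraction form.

At z=-5: A = (1·(-5) + 7)/((-5)² + 3) = 1/14. B = -A = -1/14, C = 1 - (-5)·A = 19/14
Result: (1/14)/(z + 5) - ((1/14)z - 19/14)/(z² + 3)


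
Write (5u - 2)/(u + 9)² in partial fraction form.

(5u - 2) = P(u + 9) + Q. At u = -9: Q = 5·(-9) - 2 = -47. Coeff of u: P = 5
Result: 5/(u + 9) - 47/(u + 9)²


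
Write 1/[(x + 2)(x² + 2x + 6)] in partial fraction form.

Cover-up at x = -2: α = 1/((-2)² + 2·(-2) + 6) = 1/6. Then β = -α = -1/6, γ = -α·(2 - 2) = 0
Result: (1/6)/(x + 2) - ((1/6)x)/(x² + 2x + 6)


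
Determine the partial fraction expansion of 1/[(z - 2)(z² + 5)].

Cover-up at z = 2: α = 1/(2² + 5) = 1/9. Then β = -α = -1/9, γ = -α·(0 + 2) = -2/9
Result: (1/9)/(z - 2) - ((1/9)z + 2/9)/(z² + 5)


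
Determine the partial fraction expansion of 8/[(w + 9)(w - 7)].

8/(w + 9)(w - 7) = A/(w + 9) + B/(w - 7). A = 8/(-9 - 7) = -1/2, B = 8/(7 + 9) = 1/2
Result: (-1/2)/(w + 9) + (1/2)/(w - 7)


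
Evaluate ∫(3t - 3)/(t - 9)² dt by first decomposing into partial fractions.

Decompose: A = 3, B = 3·9 - 3 = 24, so (3t - 3)/(t - 9)² = 3/(t - 9) + 24/(t - 9)². Integrate: ∫ A/(t - 9) dt = 3 ln|(t - 9)|; ∫ B/(t - 9)² dt = -24/(t - 9). Sum: 3 ln|(t - 9)| - 24/(t - 9) + C


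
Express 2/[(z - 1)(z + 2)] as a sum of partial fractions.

2/(z - 1)(z + 2) = P/(z - 1) + Q/(z + 2). P = 2/(1 + 2) = 2/3, Q = 2/(-2 - 1) = -2/3
Result: (2/3)/(z - 1) - (2/3)/(z + 2)


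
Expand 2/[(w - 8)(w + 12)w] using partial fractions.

Using cover-up method: α = 1/80, β = 1/120, γ = -1/48
Result: (1/80)/(w - 8) + (1/120)/(w + 12) - (1/48)/w


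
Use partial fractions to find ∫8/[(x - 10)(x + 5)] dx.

Decompose: 8/[(x - 10)(x + 5)] = (8/15)/(x - 10) - (8/15)/(x + 5). Integrate each term: (8/15) ln|(x - 10)| - (8/15) ln|(x + 5)| + C


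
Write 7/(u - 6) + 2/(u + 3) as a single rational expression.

Common denominator (u - 6)(u + 3). Numerator: 7(u + 3) + 2(u - 6) = (7u + 21) + (2u - 12) = 9u + 9
Result: (9u + 9)/[(u - 6)(u + 3)]


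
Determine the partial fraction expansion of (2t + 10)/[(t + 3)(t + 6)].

At t=-3: A = (2·(-3) + 10)/(-3 + 6) = 4/3. At t=-6: B = (2·(-6) + 10)/(-6 + 3) = 2/3
Result: (4/3)/(t + 3) + (2/3)/(t + 6)


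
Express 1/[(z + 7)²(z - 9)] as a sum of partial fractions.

Cover-up at z=9: γ = 1/(9 + 7)² = 1/256. Cover-up at z=-7: β = 1/(-7 - 9) = -1/16. Comparing z² coeff: α = -γ = -1/256
Result: (-1/256)/(z + 7) - (1/16)/(z + 7)² + (1/256)/(z - 9)


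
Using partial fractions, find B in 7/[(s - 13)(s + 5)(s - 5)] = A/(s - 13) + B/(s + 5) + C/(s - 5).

Cover-up at s = -5: B = 7/[(-5 - 13)(-5 - 5)] = 7/[(-18)(-10)] = 7/180


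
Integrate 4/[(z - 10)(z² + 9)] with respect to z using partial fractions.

Cover-up at z=10: α = 4/(10²+9) = 4/109. Coeff matching: β = -4/109, γ = -40/109. Decomposition: (4/109)/(z - 10) - ((4/109)z + 40/109)/(z² + 9). Integrate: linear → ln, quadratic → (1/2)ln + arctan: (4/109) ln|(z - 10)| - (2/109) ln(z² + 9) - (40/327) arctan(z/3) + C


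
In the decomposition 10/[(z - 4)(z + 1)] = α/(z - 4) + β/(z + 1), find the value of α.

Cover-up at z = 4: α = 10/(4 + 1) = 10/5 = 2


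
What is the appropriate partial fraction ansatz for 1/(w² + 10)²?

Repeated quadratic factor: (αw + β)/(w² + 10) + (γw + δ)/(w² + 10)²


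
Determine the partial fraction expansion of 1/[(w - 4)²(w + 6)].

Cover-up at w=-6: R = 1/(-6 - 4)² = 1/100. Cover-up at w=4: Q = 1/(4 + 6) = 1/10. Comparing w² coeff: P = -R = -1/100
Result: (-1/100)/(w - 4) + (1/10)/(w - 4)² + (1/100)/(w + 6)


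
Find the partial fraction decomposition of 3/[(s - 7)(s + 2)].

3/(s - 7)(s + 2) = P/(s - 7) + Q/(s + 2). P = 3/(7 + 2) = 1/3, Q = 3/(-2 - 7) = -1/3
Result: (1/3)/(s - 7) - (1/3)/(s + 2)


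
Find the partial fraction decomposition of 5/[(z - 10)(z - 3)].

5/(z - 10)(z - 3) = A/(z - 10) + B/(z - 3). A = 5/(10 - 3) = 5/7, B = 5/(3 - 10) = -5/7
Result: (5/7)/(z - 10) - (5/7)/(z - 3)


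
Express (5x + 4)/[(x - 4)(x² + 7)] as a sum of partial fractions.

At x=4: α = (5·4 + 4)/(4² + 7) = 24/23. β = -α = -24/23, γ = 5 - 4·α = 19/23
Result: (24/23)/(x - 4) - ((24/23)x - 19/23)/(x² + 7)


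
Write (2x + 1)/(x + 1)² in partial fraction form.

(2x + 1) = P(x + 1) + Q. At x = -1: Q = 2·(-1) + 1 = -1. Coeff of x: P = 2
Result: 2/(x + 1) - 1/(x + 1)²


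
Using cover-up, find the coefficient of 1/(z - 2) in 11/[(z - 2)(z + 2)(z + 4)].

Cover (z - 2), set z=2: 11/[(2 + 2)(2 + 4)] = 11/24


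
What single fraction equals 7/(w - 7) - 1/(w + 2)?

Common denominator (w - 7)(w + 2). Numerator: 7(w + 2) - 1(w - 7) = (7w + 14) - (w - 7) = 6w + 21
Result: (6w + 21)/[(w - 7)(w + 2)]


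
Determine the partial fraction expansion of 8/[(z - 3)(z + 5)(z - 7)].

Using cover-up method: A = -1/4, B = 1/12, C = 1/6
Result: (-1/4)/(z - 3) + (1/12)/(z + 5) + (1/6)/(z - 7)


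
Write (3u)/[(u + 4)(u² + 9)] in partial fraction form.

At u=-4: α = (3·(-4) + 0)/((-4)² + 9) = -12/25. β = -α = 12/25, γ = 3 - (-4)·α = 27/25
Result: (-12/25)/(u + 4) + ((12/25)u + 27/25)/(u² + 9)


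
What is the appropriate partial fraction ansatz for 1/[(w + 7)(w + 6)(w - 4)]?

Three distinct linear factors: α/(w + 7) + β/(w + 6) + γ/(w - 4)


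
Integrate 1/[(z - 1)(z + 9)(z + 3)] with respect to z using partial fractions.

Cover-up: α = 1/40, β = 1/60, γ = -1/24. Decomposition: (1/40)/(z - 1) + (1/60)/(z + 9) - (1/24)/(z + 3). Integrate each term: (1/40) ln|(z - 1)| + (1/60) ln|(z + 9)| - (1/24) ln|(z + 3)| + C


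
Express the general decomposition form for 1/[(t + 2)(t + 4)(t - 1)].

Three distinct linear factors: A/(t + 2) + B/(t + 4) + C/(t - 1)


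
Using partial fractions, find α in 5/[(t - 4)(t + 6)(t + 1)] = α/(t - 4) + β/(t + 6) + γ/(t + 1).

Cover-up at t = 4: α = 5/[(4 + 6)(4 + 1)] = 5/[(10)(5)] = 5/50 = 1/10


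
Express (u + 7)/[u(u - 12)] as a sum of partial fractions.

At u=0: A = (1·0 + 7)/(0 - 12) = -7/12. At u=12: B = (1·12 + 7)/(12 - 0) = 19/12
Result: (-7/12)/u + (19/12)/(u - 12)


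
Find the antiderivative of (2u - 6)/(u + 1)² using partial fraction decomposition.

Decompose: α = 2, β = 2·(-1) - 6 = -8, so (2u - 6)/(u + 1)² = 2/(u + 1) - 8/(u + 1)². Integrate: ∫ α/(u + 1) du = 2 ln|(u + 1)|; ∫ β/(u + 1)² du = 8/(u + 1). Sum: 2 ln|(u + 1)| + 8/(u + 1) + C


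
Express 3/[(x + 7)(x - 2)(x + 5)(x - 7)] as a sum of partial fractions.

Using Heaviside cover-up: (-1/84)/(x + 7) - (1/105)/(x - 2) + (1/56)/(x + 5) + (1/280)/(x - 7)


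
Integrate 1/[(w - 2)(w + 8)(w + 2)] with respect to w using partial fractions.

Cover-up: A = 1/40, B = 1/60, C = -1/24. Decomposition: (1/40)/(w - 2) + (1/60)/(w + 8) - (1/24)/(w + 2). Integrate each term: (1/40) ln|(w - 2)| + (1/60) ln|(w + 8)| - (1/24) ln|(w + 2)| + C


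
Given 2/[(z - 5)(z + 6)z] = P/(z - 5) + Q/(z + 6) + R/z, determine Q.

Cover-up at z = -6: Q = 2/[(-6 - 5)(-6 - 0)] = 2/[(-11)(-6)] = 2/66 = 1/33


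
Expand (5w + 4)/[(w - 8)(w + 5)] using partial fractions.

At w=8: α = (5·8 + 4)/(8 + 5) = 44/13. At w=-5: β = (5·(-5) + 4)/(-5 - 8) = 21/13
Result: (44/13)/(w - 8) + (21/13)/(w + 5)


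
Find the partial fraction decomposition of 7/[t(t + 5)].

7/t(t + 5) = P/t + Q/(t + 5). P = 7/(0 + 5) = 7/5, Q = 7/(-5 - 0) = -7/5
Result: (7/5)/t - (7/5)/(t + 5)


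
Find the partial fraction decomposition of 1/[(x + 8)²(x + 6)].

Cover-up at x=-6: R = 1/(-6 + 8)² = 1/4. Cover-up at x=-8: Q = 1/(-8 + 6) = -1/2. Comparing x² coeff: P = -R = -1/4
Result: (-1/4)/(x + 8) - (1/2)/(x + 8)² + (1/4)/(x + 6)


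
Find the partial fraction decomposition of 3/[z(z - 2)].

3/z(z - 2) = α/z + β/(z - 2). α = 3/(0 - 2) = -3/2, β = 3/(2 - 0) = 3/2
Result: (-3/2)/z + (3/2)/(z - 2)


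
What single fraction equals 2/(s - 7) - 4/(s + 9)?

Common denominator (s - 7)(s + 9). Numerator: 2(s + 9) - 4(s - 7) = (2s + 18) - (4s - 28) = -2s + 46
Result: (-2s + 46)/[(s - 7)(s + 9)]


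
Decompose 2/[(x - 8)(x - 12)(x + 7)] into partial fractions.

Using cover-up method: A = -1/30, B = 1/38, C = 2/285
Result: (-1/30)/(x - 8) + (1/38)/(x - 12) + (2/285)/(x + 7)


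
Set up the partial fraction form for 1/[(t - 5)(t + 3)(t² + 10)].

Two linear + quadratic: A/(t - 5) + B/(t + 3) + (Ct + D)/(t² + 10)


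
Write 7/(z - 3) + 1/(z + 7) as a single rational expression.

Common denominator (z - 3)(z + 7). Numerator: 7(z + 7) + 1(z - 3) = (7z + 49) + (z - 3) = 8z + 46
Result: (8z + 46)/[(z - 3)(z + 7)]


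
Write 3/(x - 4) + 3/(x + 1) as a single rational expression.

Common denominator (x - 4)(x + 1). Numerator: 3(x + 1) + 3(x - 4) = (3x + 3) + (3x - 12) = 6x - 9
Result: (6x - 9)/[(x - 4)(x + 1)]


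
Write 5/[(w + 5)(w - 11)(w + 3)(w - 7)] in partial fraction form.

Using Heaviside cover-up: (-5/384)/(w + 5) + (5/896)/(w - 11) + (1/56)/(w + 3) - (1/96)/(w - 7)


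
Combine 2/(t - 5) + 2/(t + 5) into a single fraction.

Common denominator (t - 5)(t + 5). Numerator: 2(t + 5) + 2(t - 5) = (2t + 10) + (2t - 10) = 4t
Result: (4t)/[(t - 5)(t + 5)]


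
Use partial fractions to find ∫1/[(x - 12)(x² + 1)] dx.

Cover-up at x=12: A = 1/(12²+1) = 1/145. Coeff matching: B = -1/145, C = -12/145. Decomposition: (1/145)/(x - 12) - ((1/145)x + 12/145)/(x² + 1). Integrate: linear → ln, quadratic → (1/2)ln + arctan: (1/145) ln|(x - 12)| - (1/290) ln(x² + 1) - (12/145) arctan(x) + C


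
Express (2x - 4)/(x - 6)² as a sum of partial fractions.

(2x - 4) = α(x - 6) + β. At x = 6: β = 2·6 - 4 = 8. Coeff of x: α = 2
Result: 2/(x - 6) + 8/(x - 6)²


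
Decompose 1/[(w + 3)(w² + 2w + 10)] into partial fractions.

Cover-up at w = -3: P = 1/((-3)² + 2·(-3) + 10) = 1/13. Then Q = -P = -1/13, R = -P·(2 - 3) = 1/13
Result: (1/13)/(w + 3) - ((1/13)w - 1/13)/(w² + 2w + 10)


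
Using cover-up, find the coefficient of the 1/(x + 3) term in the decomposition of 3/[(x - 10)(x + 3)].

Cover (x + 3), set x=-3: 3/((x - 10) at x=-3) = 3/(-13) = -3/13


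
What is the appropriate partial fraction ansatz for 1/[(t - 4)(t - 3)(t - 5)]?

Three distinct linear factors: α/(t - 4) + β/(t - 3) + γ/(t - 5)


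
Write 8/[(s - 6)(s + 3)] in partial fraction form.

8/(s - 6)(s + 3) = α/(s - 6) + β/(s + 3). α = 8/(6 + 3) = 8/9, β = 8/(-3 - 6) = -8/9
Result: (8/9)/(s - 6) - (8/9)/(s + 3)


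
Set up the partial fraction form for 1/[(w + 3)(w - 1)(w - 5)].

Three distinct linear factors: A/(w + 3) + B/(w - 1) + C/(w - 5)


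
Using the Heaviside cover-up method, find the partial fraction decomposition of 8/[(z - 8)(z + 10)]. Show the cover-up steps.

Cover (z - 8): set z=8, get A = 8/(8 + 10) = 4/9. Cover (z + 10): set z=-10, get B = 8/(-10 - 8) = -4/9.
Result: (4/9)/(z - 8) - (4/9)/(z + 10)


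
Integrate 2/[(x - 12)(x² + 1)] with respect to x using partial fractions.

Cover-up at x=12: α = 2/(12²+1) = 2/145. Coeff matching: β = -2/145, γ = -24/145. Decomposition: (2/145)/(x - 12) - ((2/145)x + 24/145)/(x² + 1). Integrate: linear → ln, quadratic → (1/2)ln + arctan: (2/145) ln|(x - 12)| - (1/145) ln(x² + 1) - (24/145) arctan(x) + C


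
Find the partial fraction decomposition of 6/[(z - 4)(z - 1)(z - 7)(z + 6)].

Using Heaviside cover-up: (-1/15)/(z - 4) + (1/21)/(z - 1) + (1/39)/(z - 7) - (3/455)/(z + 6)


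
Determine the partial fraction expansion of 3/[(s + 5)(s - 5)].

3/(s + 5)(s - 5) = P/(s + 5) + Q/(s - 5). P = 3/(-5 - 5) = -3/10, Q = 3/(5 + 5) = 3/10
Result: (-3/10)/(s + 5) + (3/10)/(s - 5)


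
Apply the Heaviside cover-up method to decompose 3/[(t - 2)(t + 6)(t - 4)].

Cover (t - 2), t=2: P = 3/[(2 + 6)(2 - 4)] = -3/16. Cover (t + 6), t=-6: Q = 3/[(-6 - 2)(-6 - 4)] = 3/80. Cover (t - 4), t=4: R = 3/[(4 - 2)(4 + 6)] = 3/20.
Result: (-3/16)/(t - 2) + (3/80)/(t + 6) + (3/20)/(t - 4)


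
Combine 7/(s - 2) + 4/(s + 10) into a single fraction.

Common denominator (s - 2)(s + 10). Numerator: 7(s + 10) + 4(s - 2) = (7s + 70) + (4s - 8) = 11s + 62
Result: (11s + 62)/[(s - 2)(s + 10)]


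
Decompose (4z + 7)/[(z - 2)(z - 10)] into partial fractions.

At z=2: A = (4·2 + 7)/(2 - 10) = -15/8. At z=10: B = (4·10 + 7)/(10 - 2) = 47/8
Result: (-15/8)/(z - 2) + (47/8)/(z - 10)


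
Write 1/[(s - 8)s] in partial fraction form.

1/(s - 8)s = A/(s - 8) + B/s. A = 1/(8 - 0) = 1/8, B = 1/(0 - 8) = -1/8
Result: (1/8)/(s - 8) - (1/8)/s


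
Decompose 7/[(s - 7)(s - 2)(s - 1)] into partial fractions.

Using cover-up method: α = 7/30, β = -7/5, γ = 7/6
Result: (7/30)/(s - 7) - (7/5)/(s - 2) + (7/6)/(s - 1)


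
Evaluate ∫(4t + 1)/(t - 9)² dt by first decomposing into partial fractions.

Decompose: P = 4, Q = 4·9 + 1 = 37, so (4t + 1)/(t - 9)² = 4/(t - 9) + 37/(t - 9)². Integrate: ∫ P/(t - 9) dt = 4 ln|(t - 9)|; ∫ Q/(t - 9)² dt = -37/(t - 9). Sum: 4 ln|(t - 9)| - 37/(t - 9) + C


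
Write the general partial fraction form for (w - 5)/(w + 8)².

Repeated linear factor: P/(w + 8) + Q/(w + 8)²


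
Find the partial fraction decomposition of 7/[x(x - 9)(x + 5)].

Using cover-up method: A = -7/45, B = 1/18, C = 1/10
Result: (-7/45)/x + (1/18)/(x - 9) + (1/10)/(x + 5)


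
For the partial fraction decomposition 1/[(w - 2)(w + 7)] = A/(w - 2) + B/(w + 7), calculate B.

Cover-up at w = -7: B = 1/(-7 - 2) = -1/9


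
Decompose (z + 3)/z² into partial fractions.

(z + 3) = Pz + Q. At z = 0: Q = 1·0 + 3 = 3. Coeff of z: P = 1
Result: 1/z + 3/z²


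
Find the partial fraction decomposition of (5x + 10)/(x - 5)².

(5x + 10) = A(x - 5) + B. At x = 5: B = 5·5 + 10 = 35. Coeff of x: A = 5
Result: 5/(x - 5) + 35/(x - 5)²


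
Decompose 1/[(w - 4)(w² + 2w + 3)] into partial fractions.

Cover-up at w = 4: P = 1/(4² + 2·4 + 3) = 1/27. Then Q = -P = -1/27, R = -P·(2 + 4) = -2/9
Result: (1/27)/(w - 4) - ((1/27)w + 2/9)/(w² + 2w + 3)


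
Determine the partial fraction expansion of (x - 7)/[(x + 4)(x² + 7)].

At x=-4: P = (1·(-4) - 7)/((-4)² + 7) = -11/23. Q = -P = 11/23, R = 1 - (-4)·P = -21/23
Result: (-11/23)/(x + 4) + ((11/23)x - 21/23)/(x² + 7)


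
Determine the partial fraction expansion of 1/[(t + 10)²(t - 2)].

Cover-up at t=2: R = 1/(2 + 10)² = 1/144. Cover-up at t=-10: Q = 1/(-10 - 2) = -1/12. Comparing t² coeff: P = -R = -1/144
Result: (-1/144)/(t + 10) - (1/12)/(t + 10)² + (1/144)/(t - 2)


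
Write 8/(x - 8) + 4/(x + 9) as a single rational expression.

Common denominator (x - 8)(x + 9). Numerator: 8(x + 9) + 4(x - 8) = (8x + 72) + (4x - 32) = 12x + 40
Result: (12x + 40)/[(x - 8)(x + 9)]


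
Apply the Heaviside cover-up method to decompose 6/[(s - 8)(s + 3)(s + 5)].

Cover (s - 8), s=8: A = 6/[(8 + 3)(8 + 5)] = 6/143. Cover (s + 3), s=-3: B = 6/[(-3 - 8)(-3 + 5)] = -3/11. Cover (s + 5), s=-5: C = 6/[(-5 - 8)(-5 + 3)] = 3/13.
Result: (6/143)/(s - 8) - (3/11)/(s + 3) + (3/13)/(s + 5)


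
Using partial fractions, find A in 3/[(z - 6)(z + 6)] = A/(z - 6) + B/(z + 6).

Cover-up at z = 6: A = 3/(6 + 6) = 3/12 = 1/4


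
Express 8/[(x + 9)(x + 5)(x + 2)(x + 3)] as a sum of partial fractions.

Using Heaviside cover-up: (-1/21)/(x + 9) + (1/3)/(x + 5) + (8/21)/(x + 2) - (2/3)/(x + 3)


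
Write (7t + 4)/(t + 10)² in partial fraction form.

(7t + 4) = P(t + 10) + Q. At t = -10: Q = 7·(-10) + 4 = -66. Coeff of t: P = 7
Result: 7/(t + 10) - 66/(t + 10)²


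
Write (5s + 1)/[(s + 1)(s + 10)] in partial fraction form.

At s=-1: P = (5·(-1) + 1)/(-1 + 10) = -4/9. At s=-10: Q = (5·(-10) + 1)/(-10 + 1) = 49/9
Result: (-4/9)/(s + 1) + (49/9)/(s + 10)


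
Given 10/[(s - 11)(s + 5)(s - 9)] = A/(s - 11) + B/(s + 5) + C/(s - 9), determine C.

Cover-up at s = 9: C = 10/[(9 - 11)(9 + 5)] = 10/[(-2)(14)] = -10/28 = -5/14


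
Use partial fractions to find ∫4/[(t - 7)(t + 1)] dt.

Decompose: 4/[(t - 7)(t + 1)] = (1/2)/(t - 7) - (1/2)/(t + 1). Integrate each term: (1/2) ln|(t - 7)| - (1/2) ln|(t + 1)| + C


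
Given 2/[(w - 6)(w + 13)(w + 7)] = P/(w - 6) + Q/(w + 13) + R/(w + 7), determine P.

Cover-up at w = 6: P = 2/[(6 + 13)(6 + 7)] = 2/[(19)(13)] = 2/247


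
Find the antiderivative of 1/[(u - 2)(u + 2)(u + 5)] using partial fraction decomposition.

Cover-up: α = 1/28, β = -1/12, γ = 1/21. Decomposition: (1/28)/(u - 2) - (1/12)/(u + 2) + (1/21)/(u + 5). Integrate each term: (1/28) ln|(u - 2)| - (1/12) ln|(u + 2)| + (1/21) ln|(u + 5)| + C


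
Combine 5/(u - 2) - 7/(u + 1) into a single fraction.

Common denominator (u - 2)(u + 1). Numerator: 5(u + 1) - 7(u - 2) = (5u + 5) - (7u - 14) = -2u + 19
Result: (-2u + 19)/[(u - 2)(u + 1)]


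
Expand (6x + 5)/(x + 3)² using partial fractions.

(6x + 5) = α(x + 3) + β. At x = -3: β = 6·(-3) + 5 = -13. Coeff of x: α = 6
Result: 6/(x + 3) - 13/(x + 3)²


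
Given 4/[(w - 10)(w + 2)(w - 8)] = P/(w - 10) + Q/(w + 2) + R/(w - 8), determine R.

Cover-up at w = 8: R = 4/[(8 - 10)(8 + 2)] = 4/[(-2)(10)] = -4/20 = -1/5


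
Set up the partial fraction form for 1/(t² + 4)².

Repeated quadratic factor: (At + B)/(t² + 4) + (Ct + D)/(t² + 4)²


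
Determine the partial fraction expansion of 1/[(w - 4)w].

1/(w - 4)w = α/(w - 4) + β/w. α = 1/(4 - 0) = 1/4, β = 1/(0 - 4) = -1/4
Result: (1/4)/(w - 4) - (1/4)/w


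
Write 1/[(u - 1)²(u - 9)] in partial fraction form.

Cover-up at u=9: R = 1/(9 - 1)² = 1/64. Cover-up at u=1: Q = 1/(1 - 9) = -1/8. Comparing u² coeff: P = -R = -1/64
Result: (-1/64)/(u - 1) - (1/8)/(u - 1)² + (1/64)/(u - 9)


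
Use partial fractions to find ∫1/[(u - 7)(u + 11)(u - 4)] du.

Cover-up: α = 1/54, β = 1/270, γ = -1/45. Decomposition: (1/54)/(u - 7) + (1/270)/(u + 11) - (1/45)/(u - 4). Integrate each term: (1/54) ln|(u - 7)| + (1/270) ln|(u + 11)| - (1/45) ln|(u - 4)| + C


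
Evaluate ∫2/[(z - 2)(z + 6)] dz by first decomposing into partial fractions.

Decompose: 2/[(z - 2)(z + 6)] = (1/4)/(z - 2) - (1/4)/(z + 6). Integrate each term: (1/4) ln|(z - 2)| - (1/4) ln|(z + 6)| + C


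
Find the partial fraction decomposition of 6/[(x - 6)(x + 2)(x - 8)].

Using cover-up method: A = -3/8, B = 3/40, C = 3/10
Result: (-3/8)/(x - 6) + (3/40)/(x + 2) + (3/10)/(x - 8)


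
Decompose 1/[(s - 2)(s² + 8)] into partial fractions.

Cover-up at s = 2: A = 1/(2² + 8) = 1/12. Then B = -A = -1/12, C = -A·(0 + 2) = -1/6
Result: (1/12)/(s - 2) - ((1/12)s + 1/6)/(s² + 8)


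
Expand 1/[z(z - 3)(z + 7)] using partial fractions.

Using cover-up method: P = -1/21, Q = 1/30, R = 1/70
Result: (-1/21)/z + (1/30)/(z - 3) + (1/70)/(z + 7)


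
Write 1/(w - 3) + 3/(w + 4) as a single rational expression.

Common denominator (w - 3)(w + 4). Numerator: 1(w + 4) + 3(w - 3) = (w + 4) + (3w - 9) = 4w - 5
Result: (4w - 5)/[(w - 3)(w + 4)]


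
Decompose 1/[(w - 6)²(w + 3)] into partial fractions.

Cover-up at w=-3: C = 1/(-3 - 6)² = 1/81. Cover-up at w=6: B = 1/(6 + 3) = 1/9. Comparing w² coeff: A = -C = -1/81
Result: (-1/81)/(w - 6) + (1/9)/(w - 6)² + (1/81)/(w + 3)


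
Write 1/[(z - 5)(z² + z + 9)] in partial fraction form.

Cover-up at z = 5: A = 1/(5² + 1·5 + 9) = 1/39. Then B = -A = -1/39, C = -A·(1 + 5) = -2/13
Result: (1/39)/(z - 5) - ((1/39)z + 2/13)/(z² + z + 9)


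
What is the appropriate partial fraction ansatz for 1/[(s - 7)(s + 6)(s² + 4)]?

Two linear + quadratic: P/(s - 7) + Q/(s + 6) + (Rs + S)/(s² + 4)


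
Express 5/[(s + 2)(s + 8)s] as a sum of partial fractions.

Using cover-up method: A = -5/12, B = 5/48, C = 5/16
Result: (-5/12)/(s + 2) + (5/48)/(s + 8) + (5/16)/s


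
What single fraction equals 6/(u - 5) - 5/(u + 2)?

Common denominator (u - 5)(u + 2). Numerator: 6(u + 2) - 5(u - 5) = (6u + 12) - (5u - 25) = u + 37
Result: (u + 37)/[(u - 5)(u + 2)]


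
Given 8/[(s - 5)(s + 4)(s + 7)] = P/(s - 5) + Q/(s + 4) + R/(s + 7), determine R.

Cover-up at s = -7: R = 8/[(-7 - 5)(-7 + 4)] = 8/[(-12)(-3)] = 8/36 = 2/9


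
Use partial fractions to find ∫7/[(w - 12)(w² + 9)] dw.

Cover-up at w=12: α = 7/(12²+9) = 7/153. Coeff matching: β = -7/153, γ = -28/51. Decomposition: (7/153)/(w - 12) - ((7/153)w + 28/51)/(w² + 9). Integrate: linear → ln, quadratic → (1/2)ln + arctan: (7/153) ln|(w - 12)| - (7/306) ln(w² + 9) - (28/153) arctan(w/3) + C


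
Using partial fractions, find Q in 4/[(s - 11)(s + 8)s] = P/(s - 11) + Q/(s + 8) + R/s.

Cover-up at s = -8: Q = 4/[(-8 - 11)(-8 - 0)] = 4/[(-19)(-8)] = 4/152 = 1/38


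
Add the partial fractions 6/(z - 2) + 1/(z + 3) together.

Common denominator (z - 2)(z + 3). Numerator: 6(z + 3) + 1(z - 2) = (6z + 18) + (z - 2) = 7z + 16
Result: (7z + 16)/[(z - 2)(z + 3)]


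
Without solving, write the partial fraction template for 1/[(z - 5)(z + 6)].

Distinct linear factors: P/(z - 5) + Q/(z + 6)


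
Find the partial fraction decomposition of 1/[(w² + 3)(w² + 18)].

Coefficient matching gives A = C = 0, B = 1/(18-3) = 1/15, D = -B = -1/15
Result: (1/15)/(w² + 3) - (1/15)/(w² + 18)


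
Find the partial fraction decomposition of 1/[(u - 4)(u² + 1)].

Cover-up at u = 4: P = 1/(4² + 1) = 1/17. Then Q = -P = -1/17, R = -P·(0 + 4) = -4/17
Result: (1/17)/(u - 4) - ((1/17)u + 4/17)/(u² + 1)


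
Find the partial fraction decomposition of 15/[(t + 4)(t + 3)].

15/(t + 4)(t + 3) = A/(t + 4) + B/(t + 3). A = 15/(-4 + 3) = -15, B = 15/(-3 + 4) = 15
Result: -15/(t + 4) + 15/(t + 3)


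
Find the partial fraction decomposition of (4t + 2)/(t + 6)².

(4t + 2) = P(t + 6) + Q. At t = -6: Q = 4·(-6) + 2 = -22. Coeff of t: P = 4
Result: 4/(t + 6) - 22/(t + 6)²


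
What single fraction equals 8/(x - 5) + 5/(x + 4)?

Common denominator (x - 5)(x + 4). Numerator: 8(x + 4) + 5(x - 5) = (8x + 32) + (5x - 25) = 13x + 7
Result: (13x + 7)/[(x - 5)(x + 4)]


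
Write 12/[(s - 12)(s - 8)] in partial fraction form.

12/(s - 12)(s - 8) = P/(s - 12) + Q/(s - 8). P = 12/(12 - 8) = 3, Q = 12/(8 - 12) = -3
Result: 3/(s - 12) - 3/(s - 8)


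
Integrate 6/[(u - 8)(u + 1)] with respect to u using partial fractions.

Decompose: 6/[(u - 8)(u + 1)] = (2/3)/(u - 8) - (2/3)/(u + 1). Integrate each term: (2/3) ln|(u - 8)| - (2/3) ln|(u + 1)| + C


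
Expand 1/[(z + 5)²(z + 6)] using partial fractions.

Cover-up at z=-6: R = 1/(-6 + 5)² = 1. Cover-up at z=-5: Q = 1/(-5 + 6) = 1. Comparing z² coeff: P = -R = -1
Result: -1/(z + 5) + 1/(z + 5)² + 1/(z + 6)


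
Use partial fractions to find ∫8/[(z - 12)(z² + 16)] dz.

Cover-up at z=12: P = 8/(12²+16) = 1/20. Coeff matching: Q = -1/20, R = -3/5. Decomposition: (1/20)/(z - 12) - ((1/20)z + 3/5)/(z² + 16). Integrate: linear → ln, quadratic → (1/2)ln + arctan: (1/20) ln|(z - 12)| - (1/40) ln(z² + 16) - (3/20) arctan(z/4) + C


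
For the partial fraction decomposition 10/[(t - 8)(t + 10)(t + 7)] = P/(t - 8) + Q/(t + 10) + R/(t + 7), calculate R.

Cover-up at t = -7: R = 10/[(-7 - 8)(-7 + 10)] = 10/[(-15)(3)] = -10/45 = -2/9


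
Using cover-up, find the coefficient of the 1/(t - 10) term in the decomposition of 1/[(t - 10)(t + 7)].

Cover (t - 10), set t=10: 1/((t + 7) at t=10) = 1/(17) = 1/17


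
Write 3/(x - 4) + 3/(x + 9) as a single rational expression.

Common denominator (x - 4)(x + 9). Numerator: 3(x + 9) + 3(x - 4) = (3x + 27) + (3x - 12) = 6x + 15
Result: (6x + 15)/[(x - 4)(x + 9)]


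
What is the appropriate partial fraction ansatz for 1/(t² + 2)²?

Repeated quadratic factor: (At + B)/(t² + 2) + (Ct + D)/(t² + 2)²


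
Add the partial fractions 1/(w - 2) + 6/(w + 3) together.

Common denominator (w - 2)(w + 3). Numerator: 1(w + 3) + 6(w - 2) = (w + 3) + (6w - 12) = 7w - 9
Result: (7w - 9)/[(w - 2)(w + 3)]


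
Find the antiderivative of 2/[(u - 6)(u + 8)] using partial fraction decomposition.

Decompose: 2/[(u - 6)(u + 8)] = (1/7)/(u - 6) - (1/7)/(u + 8). Integrate each term: (1/7) ln|(u - 6)| - (1/7) ln|(u + 8)| + C


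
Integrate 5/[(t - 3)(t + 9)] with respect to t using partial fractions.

Decompose: 5/[(t - 3)(t + 9)] = (5/12)/(t - 3) - (5/12)/(t + 9). Integrate each term: (5/12) ln|(t - 3)| - (5/12) ln|(t + 9)| + C


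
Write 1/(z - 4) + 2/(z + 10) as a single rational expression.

Common denominator (z - 4)(z + 10). Numerator: 1(z + 10) + 2(z - 4) = (z + 10) + (2z - 8) = 3z + 2
Result: (3z + 2)/[(z - 4)(z + 10)]


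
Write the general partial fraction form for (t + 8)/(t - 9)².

Repeated linear factor: α/(t - 9) + β/(t - 9)²


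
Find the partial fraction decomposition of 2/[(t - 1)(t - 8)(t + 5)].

Using cover-up method: A = -1/21, B = 2/91, C = 1/39
Result: (-1/21)/(t - 1) + (2/91)/(t - 8) + (1/39)/(t + 5)


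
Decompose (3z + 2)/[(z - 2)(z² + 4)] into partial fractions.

At z=2: α = (3·2 + 2)/(2² + 4) = 1. β = -α = -1, γ = 3 - 2·α = 1
Result: 1/(z - 2) - (z - 1)/(z² + 4)


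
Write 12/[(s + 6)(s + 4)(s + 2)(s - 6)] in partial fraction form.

Using Heaviside cover-up: (-1/8)/(s + 6) + (3/10)/(s + 4) - (3/16)/(s + 2) + (1/80)/(s - 6)


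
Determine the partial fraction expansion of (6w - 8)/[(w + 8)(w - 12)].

At w=-8: α = (6·(-8) - 8)/(-8 - 12) = 14/5. At w=12: β = (6·12 - 8)/(12 + 8) = 16/5
Result: (14/5)/(w + 8) + (16/5)/(w - 12)


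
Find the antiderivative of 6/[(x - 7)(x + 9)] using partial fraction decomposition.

Decompose: 6/[(x - 7)(x + 9)] = (3/8)/(x - 7) - (3/8)/(x + 9). Integrate each term: (3/8) ln|(x - 7)| - (3/8) ln|(x + 9)| + C


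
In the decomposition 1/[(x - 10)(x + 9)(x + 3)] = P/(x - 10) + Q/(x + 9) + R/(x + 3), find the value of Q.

Cover-up at x = -9: Q = 1/[(-9 - 10)(-9 + 3)] = 1/[(-19)(-6)] = 1/114


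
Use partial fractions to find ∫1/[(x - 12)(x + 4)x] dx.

Cover-up: A = 1/192, B = 1/64, C = -1/48. Decomposition: (1/192)/(x - 12) + (1/64)/(x + 4) - (1/48)/x. Integrate each term: (1/192) ln|(x - 12)| + (1/64) ln|(x + 4)| - (1/48) ln|x| + C


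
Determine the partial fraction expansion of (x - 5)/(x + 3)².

(x - 5) = α(x + 3) + β. At x = -3: β = 1·(-3) - 5 = -8. Coeff of x: α = 1
Result: 1/(x + 3) - 8/(x + 3)²


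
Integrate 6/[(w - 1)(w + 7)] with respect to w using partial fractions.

Decompose: 6/[(w - 1)(w + 7)] = (3/4)/(w - 1) - (3/4)/(w + 7). Integrate each term: (3/4) ln|(w - 1)| - (3/4) ln|(w + 7)| + C


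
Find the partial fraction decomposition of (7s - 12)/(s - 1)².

(7s - 12) = A(s - 1) + B. At s = 1: B = 7·1 - 12 = -5. Coeff of s: A = 7
Result: 7/(s - 1) - 5/(s - 1)²


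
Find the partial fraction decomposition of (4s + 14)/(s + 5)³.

(4s + 14) = A(s + 5)² + B(s + 5) + C. At s = -5: C = 4·(-5) + 14 = -6. Coefficients: A = 0, B = 4
Result: 4/(s + 5)² - 6/(s + 5)³


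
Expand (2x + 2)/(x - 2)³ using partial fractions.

(2x + 2) = α(x - 2)² + β(x - 2) + γ. At x = 2: γ = 2·2 + 2 = 6. Coefficients: α = 0, β = 2
Result: 2/(x - 2)² + 6/(x - 2)³


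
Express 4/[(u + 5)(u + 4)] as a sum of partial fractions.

4/(u + 5)(u + 4) = P/(u + 5) + Q/(u + 4). P = 4/(-5 + 4) = -4, Q = 4/(-4 + 5) = 4
Result: -4/(u + 5) + 4/(u + 4)


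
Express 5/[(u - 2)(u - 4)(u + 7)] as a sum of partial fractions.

Using cover-up method: P = -5/18, Q = 5/22, R = 5/99
Result: (-5/18)/(u - 2) + (5/22)/(u - 4) + (5/99)/(u + 7)


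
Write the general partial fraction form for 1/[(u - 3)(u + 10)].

Distinct linear factors: α/(u - 3) + β/(u + 10)


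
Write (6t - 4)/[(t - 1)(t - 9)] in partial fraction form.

At t=1: A = (6·1 - 4)/(1 - 9) = -1/4. At t=9: B = (6·9 - 4)/(9 - 1) = 25/4
Result: (-1/4)/(t - 1) + (25/4)/(t - 9)


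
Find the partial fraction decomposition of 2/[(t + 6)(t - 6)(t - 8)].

Using cover-up method: A = 1/84, B = -1/12, C = 1/14
Result: (1/84)/(t + 6) - (1/12)/(t - 6) + (1/14)/(t - 8)


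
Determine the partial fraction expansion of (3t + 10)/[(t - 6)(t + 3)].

At t=6: P = (3·6 + 10)/(6 + 3) = 28/9. At t=-3: Q = (3·(-3) + 10)/(-3 - 6) = -1/9
Result: (28/9)/(t - 6) - (1/9)/(t + 3)


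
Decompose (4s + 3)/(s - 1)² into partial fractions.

(4s + 3) = α(s - 1) + β. At s = 1: β = 4·1 + 3 = 7. Coeff of s: α = 4
Result: 4/(s - 1) + 7/(s - 1)²


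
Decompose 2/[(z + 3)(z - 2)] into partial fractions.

2/(z + 3)(z - 2) = A/(z + 3) + B/(z - 2). A = 2/(-3 - 2) = -2/5, B = 2/(2 + 3) = 2/5
Result: (-2/5)/(z + 3) + (2/5)/(z - 2)


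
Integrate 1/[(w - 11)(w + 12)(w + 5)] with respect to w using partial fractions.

Cover-up: α = 1/368, β = 1/161, γ = -1/112. Decomposition: (1/368)/(w - 11) + (1/161)/(w + 12) - (1/112)/(w + 5). Integrate each term: (1/368) ln|(w - 11)| + (1/161) ln|(w + 12)| - (1/112) ln|(w + 5)| + C


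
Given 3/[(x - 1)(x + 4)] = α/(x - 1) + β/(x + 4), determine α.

Cover-up at x = 1: α = 3/(1 + 4) = 3/5


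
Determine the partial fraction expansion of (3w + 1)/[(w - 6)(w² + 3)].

At w=6: P = (3·6 + 1)/(6² + 3) = 19/39. Q = -P = -19/39, R = 3 - 6·P = 1/13
Result: (19/39)/(w - 6) - ((19/39)w - 1/13)/(w² + 3)


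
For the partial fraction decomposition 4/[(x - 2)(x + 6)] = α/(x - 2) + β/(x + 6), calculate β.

Cover-up at x = -6: β = 4/(-6 - 2) = -4/8 = -1/2


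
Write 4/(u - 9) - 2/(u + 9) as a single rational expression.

Common denominator (u - 9)(u + 9). Numerator: 4(u + 9) - 2(u - 9) = (4u + 36) - (2u - 18) = 2u + 54
Result: (2u + 54)/[(u - 9)(u + 9)]


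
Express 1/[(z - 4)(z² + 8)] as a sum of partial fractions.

Cover-up at z = 4: A = 1/(4² + 8) = 1/24. Then B = -A = -1/24, C = -A·(0 + 4) = -1/6
Result: (1/24)/(z - 4) - ((1/24)z + 1/6)/(z² + 8)


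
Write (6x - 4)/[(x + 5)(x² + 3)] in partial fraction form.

At x=-5: P = (6·(-5) - 4)/((-5)² + 3) = -17/14. Q = -P = 17/14, R = 6 - (-5)·P = -1/14
Result: (-17/14)/(x + 5) + ((17/14)x - 1/14)/(x² + 3)


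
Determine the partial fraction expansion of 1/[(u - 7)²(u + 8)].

Cover-up at u=-8: γ = 1/(-8 - 7)² = 1/225. Cover-up at u=7: β = 1/(7 + 8) = 1/15. Comparing u² coeff: α = -γ = -1/225
Result: (-1/225)/(u - 7) + (1/15)/(u - 7)² + (1/225)/(u + 8)
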